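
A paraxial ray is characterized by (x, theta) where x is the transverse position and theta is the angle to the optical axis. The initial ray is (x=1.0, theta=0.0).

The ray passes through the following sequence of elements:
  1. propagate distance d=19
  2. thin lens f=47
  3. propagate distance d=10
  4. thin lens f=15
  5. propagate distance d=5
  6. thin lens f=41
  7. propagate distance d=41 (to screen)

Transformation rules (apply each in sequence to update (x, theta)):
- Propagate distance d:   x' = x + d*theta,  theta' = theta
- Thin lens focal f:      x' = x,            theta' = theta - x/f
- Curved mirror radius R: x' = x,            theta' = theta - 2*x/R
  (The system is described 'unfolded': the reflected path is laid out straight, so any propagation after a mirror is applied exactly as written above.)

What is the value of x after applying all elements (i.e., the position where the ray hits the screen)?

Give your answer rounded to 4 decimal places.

Initial: x=1.0000 theta=0.0000
After 1 (propagate distance d=19): x=1.0000 theta=0.0000
After 2 (thin lens f=47): x=1.0000 theta=-1/47 (≈-0.0213)
After 3 (propagate distance d=10): x=37/47 (≈0.7872) theta=-1/47 (≈-0.0213)
After 4 (thin lens f=15): x=37/47 (≈0.7872) theta=-52/705 (≈-0.0738)
After 5 (propagate distance d=5): x=59/141 (≈0.4184) theta=-52/705 (≈-0.0738)
After 6 (thin lens f=41): x=59/141 (≈0.4184) theta=-809/9635 (≈-0.0840)
After 7 (propagate distance d=41 (to screen)): x=-2132/705 (≈-3.0241) theta=-809/9635 (≈-0.0840)
Rounded to 4 decimal places: x = -3.0241

Answer: -3.0241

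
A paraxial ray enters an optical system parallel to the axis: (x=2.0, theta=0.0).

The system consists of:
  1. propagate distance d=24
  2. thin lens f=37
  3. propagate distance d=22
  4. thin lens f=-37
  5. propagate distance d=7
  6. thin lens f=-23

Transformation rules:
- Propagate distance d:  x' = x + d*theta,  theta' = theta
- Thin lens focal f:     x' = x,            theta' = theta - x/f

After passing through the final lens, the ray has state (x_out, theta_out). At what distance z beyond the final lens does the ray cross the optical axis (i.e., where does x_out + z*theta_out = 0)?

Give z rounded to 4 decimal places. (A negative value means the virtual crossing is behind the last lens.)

Answer: 87.8381

Derivation:
Initial: x=2.0000 theta=0.0000
After 1 (propagate distance d=24): x=2.0000 theta=0.0000
After 2 (thin lens f=37): x=2.0000 theta=-2/37 (≈-0.0541)
After 3 (propagate distance d=22): x=30/37 (≈0.8108) theta=-2/37 (≈-0.0541)
After 4 (thin lens f=-37): x=30/37 (≈0.8108) theta=-44/1369 (≈-0.0321)
After 5 (propagate distance d=7): x=802/1369 (≈0.5858) theta=-44/1369 (≈-0.0321)
After 6 (thin lens f=-23): x=802/1369 (≈0.5858) theta=-210/31487 (≈-0.0067)
z_focus = -x_out/theta_out = -(802/1369)/(-210/31487) = 9223/105 ≈ 87.8381
Rounded to 4 decimal places: z = 87.8381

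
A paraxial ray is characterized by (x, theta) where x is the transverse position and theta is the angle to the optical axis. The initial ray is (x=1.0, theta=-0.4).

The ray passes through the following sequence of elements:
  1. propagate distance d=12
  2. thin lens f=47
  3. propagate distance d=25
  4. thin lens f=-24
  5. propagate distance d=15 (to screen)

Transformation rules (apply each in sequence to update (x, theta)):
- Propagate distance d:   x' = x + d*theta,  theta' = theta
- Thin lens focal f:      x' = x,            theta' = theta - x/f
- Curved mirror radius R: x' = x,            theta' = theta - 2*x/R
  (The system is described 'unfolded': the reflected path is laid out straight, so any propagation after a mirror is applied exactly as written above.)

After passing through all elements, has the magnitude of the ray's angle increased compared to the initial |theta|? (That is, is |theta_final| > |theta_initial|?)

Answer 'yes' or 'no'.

Initial: x=1.0000 theta=-0.4000
After 1 (propagate distance d=12): x=-3.8000 theta=-0.4000
After 2 (thin lens f=47): x=-3.8000 theta=-15/47 (≈-0.3191)
After 3 (propagate distance d=25): x=-2768/235 (≈-11.7787) theta=-15/47 (≈-0.3191)
After 4 (thin lens f=-24): x=-2768/235 (≈-11.7787) theta=-571/705 (≈-0.8099)
After 5 (propagate distance d=15 (to screen)): x=-5623/235 (≈-23.9277) theta=-571/705 (≈-0.8099)
|theta_initial|=0.4000 |theta_final|=571/705 (≈0.8099) -> increased

Answer: yes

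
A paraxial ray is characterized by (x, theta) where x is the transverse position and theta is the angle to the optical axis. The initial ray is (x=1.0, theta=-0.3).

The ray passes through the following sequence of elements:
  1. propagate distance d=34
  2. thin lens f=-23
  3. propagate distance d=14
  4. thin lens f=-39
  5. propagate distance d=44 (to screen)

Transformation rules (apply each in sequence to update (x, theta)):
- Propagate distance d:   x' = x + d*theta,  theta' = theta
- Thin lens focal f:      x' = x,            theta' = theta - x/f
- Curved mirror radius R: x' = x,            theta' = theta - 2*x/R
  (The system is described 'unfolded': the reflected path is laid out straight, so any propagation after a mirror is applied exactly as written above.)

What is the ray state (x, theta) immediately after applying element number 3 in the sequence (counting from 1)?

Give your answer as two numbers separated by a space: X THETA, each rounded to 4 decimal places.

Initial: x=1.0000 theta=-0.3000
After 1 (propagate distance d=34): x=-9.2000 theta=-0.3000
After 2 (thin lens f=-23): x=-9.2000 theta=-0.7000
After 3 (propagate distance d=14): x=-19.0000 theta=-0.7000
Rounded to 4 decimal places: x = -19.0000, theta = -0.7000

Answer: -19.0000 -0.7000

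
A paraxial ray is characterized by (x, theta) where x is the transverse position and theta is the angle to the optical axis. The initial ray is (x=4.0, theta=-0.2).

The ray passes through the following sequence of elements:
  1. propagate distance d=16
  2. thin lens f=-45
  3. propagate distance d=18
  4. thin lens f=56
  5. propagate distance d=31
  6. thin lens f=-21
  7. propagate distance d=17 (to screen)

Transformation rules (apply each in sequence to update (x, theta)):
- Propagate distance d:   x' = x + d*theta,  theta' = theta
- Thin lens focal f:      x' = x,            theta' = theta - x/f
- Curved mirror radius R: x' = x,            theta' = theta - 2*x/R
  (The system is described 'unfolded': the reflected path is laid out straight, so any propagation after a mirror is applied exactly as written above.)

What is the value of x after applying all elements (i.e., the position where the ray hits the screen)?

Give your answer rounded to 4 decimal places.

Initial: x=4.0000 theta=-0.2000
After 1 (propagate distance d=16): x=0.8000 theta=-0.2000
After 2 (thin lens f=-45): x=0.8000 theta=-41/225 (≈-0.1822)
After 3 (propagate distance d=18): x=-2.4800 theta=-41/225 (≈-0.1822)
After 4 (thin lens f=56): x=-2.4800 theta=-869/6300 (≈-0.1379)
After 5 (propagate distance d=31): x=-42563/6300 (≈-6.7560) theta=-869/6300 (≈-0.1379)
After 6 (thin lens f=-21): x=-42563/6300 (≈-6.7560) theta=-15203/33075 (≈-0.4597)
After 7 (propagate distance d=17 (to screen)): x=-1927627/132300 (≈-14.5701) theta=-15203/33075 (≈-0.4597)
Rounded to 4 decimal places: x = -14.5701

Answer: -14.5701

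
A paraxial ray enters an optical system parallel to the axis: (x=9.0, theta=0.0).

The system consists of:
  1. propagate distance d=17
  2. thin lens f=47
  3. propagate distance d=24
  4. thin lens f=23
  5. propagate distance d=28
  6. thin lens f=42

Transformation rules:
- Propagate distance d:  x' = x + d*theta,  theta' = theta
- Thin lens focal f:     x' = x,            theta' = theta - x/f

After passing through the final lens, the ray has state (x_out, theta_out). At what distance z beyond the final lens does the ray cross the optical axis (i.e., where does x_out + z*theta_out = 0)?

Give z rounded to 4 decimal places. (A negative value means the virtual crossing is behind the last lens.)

Initial: x=9.0000 theta=0.0000
After 1 (propagate distance d=17): x=9.0000 theta=0.0000
After 2 (thin lens f=47): x=9.0000 theta=-9/47 (≈-0.1915)
After 3 (propagate distance d=24): x=207/47 (≈4.4043) theta=-9/47 (≈-0.1915)
After 4 (thin lens f=23): x=207/47 (≈4.4043) theta=-18/47 (≈-0.3830)
After 5 (propagate distance d=28): x=-297/47 (≈-6.3191) theta=-18/47 (≈-0.3830)
After 6 (thin lens f=42): x=-297/47 (≈-6.3191) theta=-153/658 (≈-0.2325)
z_focus = -x_out/theta_out = -(-297/47)/(-153/658) = -462/17 ≈ -27.1765
Rounded to 4 decimal places: z = -27.1765

Answer: -27.1765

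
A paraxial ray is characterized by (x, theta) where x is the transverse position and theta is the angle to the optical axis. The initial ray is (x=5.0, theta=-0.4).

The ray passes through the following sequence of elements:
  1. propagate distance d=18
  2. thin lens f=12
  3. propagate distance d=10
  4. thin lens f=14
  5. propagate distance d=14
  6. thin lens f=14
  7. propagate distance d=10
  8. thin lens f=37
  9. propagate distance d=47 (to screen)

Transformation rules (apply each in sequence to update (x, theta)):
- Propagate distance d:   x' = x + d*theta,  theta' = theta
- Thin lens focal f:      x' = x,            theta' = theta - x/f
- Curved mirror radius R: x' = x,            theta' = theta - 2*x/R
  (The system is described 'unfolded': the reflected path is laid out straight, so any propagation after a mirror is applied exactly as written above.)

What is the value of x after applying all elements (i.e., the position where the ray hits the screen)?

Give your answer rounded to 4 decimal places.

Answer: 14.6364

Derivation:
Initial: x=5.0000 theta=-0.4000
After 1 (propagate distance d=18): x=-2.2000 theta=-0.4000
After 2 (thin lens f=12): x=-2.2000 theta=-13/60 (≈-0.2167)
After 3 (propagate distance d=10): x=-131/30 (≈-4.3667) theta=-13/60 (≈-0.2167)
After 4 (thin lens f=14): x=-131/30 (≈-4.3667) theta=2/21 (≈0.0952)
After 5 (propagate distance d=14): x=-91/30 (≈-3.0333) theta=2/21 (≈0.0952)
After 6 (thin lens f=14): x=-91/30 (≈-3.0333) theta=131/420 (≈0.3119)
After 7 (propagate distance d=10): x=3/35 (≈0.0857) theta=131/420 (≈0.3119)
After 8 (thin lens f=37): x=3/35 (≈0.0857) theta=4811/15540 (≈0.3096)
After 9 (propagate distance d=47 (to screen)): x=227449/15540 (≈14.6364) theta=4811/15540 (≈0.3096)
Rounded to 4 decimal places: x = 14.6364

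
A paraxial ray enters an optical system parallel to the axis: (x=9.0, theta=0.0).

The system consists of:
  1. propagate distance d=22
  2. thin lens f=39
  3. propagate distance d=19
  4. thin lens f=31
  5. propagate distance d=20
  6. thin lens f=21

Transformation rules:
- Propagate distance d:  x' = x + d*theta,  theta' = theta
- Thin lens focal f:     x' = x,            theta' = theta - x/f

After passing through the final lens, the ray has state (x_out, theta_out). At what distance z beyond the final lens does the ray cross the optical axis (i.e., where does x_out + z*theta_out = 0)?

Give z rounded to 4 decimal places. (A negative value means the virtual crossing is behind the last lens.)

Answer: -12.5186

Derivation:
Initial: x=9.0000 theta=0.0000
After 1 (propagate distance d=22): x=9.0000 theta=0.0000
After 2 (thin lens f=39): x=9.0000 theta=-3/13 (≈-0.2308)
After 3 (propagate distance d=19): x=60/13 (≈4.6154) theta=-3/13 (≈-0.2308)
After 4 (thin lens f=31): x=60/13 (≈4.6154) theta=-153/403 (≈-0.3797)
After 5 (propagate distance d=20): x=-1200/403 (≈-2.9777) theta=-153/403 (≈-0.3797)
After 6 (thin lens f=21): x=-1200/403 (≈-2.9777) theta=-671/2821 (≈-0.2379)
z_focus = -x_out/theta_out = -(-1200/403)/(-671/2821) = -8400/671 ≈ -12.5186
Rounded to 4 decimal places: z = -12.5186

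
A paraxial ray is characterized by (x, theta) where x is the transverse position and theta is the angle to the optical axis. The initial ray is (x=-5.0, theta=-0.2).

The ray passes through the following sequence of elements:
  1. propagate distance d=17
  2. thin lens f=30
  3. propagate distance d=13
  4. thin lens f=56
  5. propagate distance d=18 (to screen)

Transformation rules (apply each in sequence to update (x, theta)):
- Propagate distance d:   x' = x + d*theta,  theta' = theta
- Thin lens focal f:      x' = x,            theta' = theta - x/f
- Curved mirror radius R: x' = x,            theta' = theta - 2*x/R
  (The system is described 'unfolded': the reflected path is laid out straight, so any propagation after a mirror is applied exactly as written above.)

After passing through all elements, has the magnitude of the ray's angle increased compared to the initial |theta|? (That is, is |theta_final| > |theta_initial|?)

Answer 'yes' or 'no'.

Answer: yes

Derivation:
Initial: x=-5.0000 theta=-0.2000
After 1 (propagate distance d=17): x=-8.4000 theta=-0.2000
After 2 (thin lens f=30): x=-8.4000 theta=0.0800
After 3 (propagate distance d=13): x=-7.3600 theta=0.0800
After 4 (thin lens f=56): x=-7.3600 theta=37/175 (≈0.2114)
After 5 (propagate distance d=18 (to screen)): x=-622/175 (≈-3.5543) theta=37/175 (≈0.2114)
|theta_initial|=0.2000 |theta_final|=37/175 (≈0.2114) -> increased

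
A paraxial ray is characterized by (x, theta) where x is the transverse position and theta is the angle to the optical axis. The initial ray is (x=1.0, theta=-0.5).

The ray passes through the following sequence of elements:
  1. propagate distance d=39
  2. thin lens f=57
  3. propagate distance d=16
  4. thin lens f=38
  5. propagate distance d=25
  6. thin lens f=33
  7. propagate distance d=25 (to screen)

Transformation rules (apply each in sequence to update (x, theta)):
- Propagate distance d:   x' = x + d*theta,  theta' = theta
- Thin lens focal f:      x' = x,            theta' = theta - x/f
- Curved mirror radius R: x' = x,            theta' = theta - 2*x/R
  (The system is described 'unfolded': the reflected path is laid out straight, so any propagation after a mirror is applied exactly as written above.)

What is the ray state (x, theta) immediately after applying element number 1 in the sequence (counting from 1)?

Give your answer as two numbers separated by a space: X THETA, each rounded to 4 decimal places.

Answer: -18.5000 -0.5000

Derivation:
Initial: x=1.0000 theta=-0.5000
After 1 (propagate distance d=39): x=-18.5000 theta=-0.5000
Rounded to 4 decimal places: x = -18.5000, theta = -0.5000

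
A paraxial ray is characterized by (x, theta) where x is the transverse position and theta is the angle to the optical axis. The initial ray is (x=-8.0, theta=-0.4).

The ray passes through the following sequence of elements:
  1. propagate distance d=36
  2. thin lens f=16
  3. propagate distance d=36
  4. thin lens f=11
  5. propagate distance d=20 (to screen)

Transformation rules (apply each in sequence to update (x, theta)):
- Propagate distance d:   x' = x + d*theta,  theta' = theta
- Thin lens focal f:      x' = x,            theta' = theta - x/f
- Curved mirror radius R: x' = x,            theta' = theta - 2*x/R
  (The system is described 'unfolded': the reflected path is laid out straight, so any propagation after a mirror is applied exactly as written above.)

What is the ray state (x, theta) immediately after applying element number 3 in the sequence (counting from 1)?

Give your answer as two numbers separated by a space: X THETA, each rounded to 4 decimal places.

Answer: 13.6000 1.0000

Derivation:
Initial: x=-8.0000 theta=-0.4000
After 1 (propagate distance d=36): x=-22.4000 theta=-0.4000
After 2 (thin lens f=16): x=-22.4000 theta=1.0000
After 3 (propagate distance d=36): x=13.6000 theta=1.0000
Rounded to 4 decimal places: x = 13.6000, theta = 1.0000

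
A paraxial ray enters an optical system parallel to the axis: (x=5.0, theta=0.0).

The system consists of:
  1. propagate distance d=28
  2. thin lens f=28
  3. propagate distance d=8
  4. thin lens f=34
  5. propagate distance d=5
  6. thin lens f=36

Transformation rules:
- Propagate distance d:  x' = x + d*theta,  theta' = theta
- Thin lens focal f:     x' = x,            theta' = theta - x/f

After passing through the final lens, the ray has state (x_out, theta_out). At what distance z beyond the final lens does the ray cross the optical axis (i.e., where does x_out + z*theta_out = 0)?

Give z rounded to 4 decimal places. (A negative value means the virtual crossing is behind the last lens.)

Initial: x=5.0000 theta=0.0000
After 1 (propagate distance d=28): x=5.0000 theta=0.0000
After 2 (thin lens f=28): x=5.0000 theta=-5/28 (≈-0.1786)
After 3 (propagate distance d=8): x=25/7 (≈3.5714) theta=-5/28 (≈-0.1786)
After 4 (thin lens f=34): x=25/7 (≈3.5714) theta=-135/476 (≈-0.2836)
After 5 (propagate distance d=5): x=1025/476 (≈2.1534) theta=-135/476 (≈-0.2836)
After 6 (thin lens f=36): x=1025/476 (≈2.1534) theta=-5885/17136 (≈-0.3434)
z_focus = -x_out/theta_out = -(1025/476)/(-5885/17136) = 7380/1177 ≈ 6.2702
Rounded to 4 decimal places: z = 6.2702

Answer: 6.2702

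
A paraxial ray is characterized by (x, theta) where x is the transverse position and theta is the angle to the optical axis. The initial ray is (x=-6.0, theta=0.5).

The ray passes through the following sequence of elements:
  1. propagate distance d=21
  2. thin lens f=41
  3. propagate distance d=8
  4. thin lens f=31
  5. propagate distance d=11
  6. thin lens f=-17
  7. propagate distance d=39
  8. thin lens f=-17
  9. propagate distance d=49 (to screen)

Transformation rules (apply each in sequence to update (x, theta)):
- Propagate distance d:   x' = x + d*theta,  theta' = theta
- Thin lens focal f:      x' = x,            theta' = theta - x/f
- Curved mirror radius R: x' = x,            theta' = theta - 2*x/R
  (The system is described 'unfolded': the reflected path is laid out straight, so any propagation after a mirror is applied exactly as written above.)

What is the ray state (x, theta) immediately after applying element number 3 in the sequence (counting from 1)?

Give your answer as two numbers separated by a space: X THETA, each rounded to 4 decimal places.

Answer: 7.6220 0.3902

Derivation:
Initial: x=-6.0000 theta=0.5000
After 1 (propagate distance d=21): x=4.5000 theta=0.5000
After 2 (thin lens f=41): x=4.5000 theta=16/41 (≈0.3902)
After 3 (propagate distance d=8): x=625/82 (≈7.6220) theta=16/41 (≈0.3902)
Rounded to 4 decimal places: x = 7.6220, theta = 0.3902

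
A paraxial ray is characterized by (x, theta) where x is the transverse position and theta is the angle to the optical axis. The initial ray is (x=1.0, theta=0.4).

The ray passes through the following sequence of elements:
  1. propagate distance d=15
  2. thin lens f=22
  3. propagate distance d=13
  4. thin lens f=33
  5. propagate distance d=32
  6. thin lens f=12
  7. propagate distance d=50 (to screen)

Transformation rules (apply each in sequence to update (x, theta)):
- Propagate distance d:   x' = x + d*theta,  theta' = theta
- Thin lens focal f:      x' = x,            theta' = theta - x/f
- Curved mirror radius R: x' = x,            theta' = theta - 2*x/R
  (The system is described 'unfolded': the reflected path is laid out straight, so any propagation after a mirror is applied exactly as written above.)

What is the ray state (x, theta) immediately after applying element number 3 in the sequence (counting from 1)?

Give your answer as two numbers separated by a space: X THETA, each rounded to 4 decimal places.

Answer: 8.0636 0.0818

Derivation:
Initial: x=1.0000 theta=0.4000
After 1 (propagate distance d=15): x=7.0000 theta=0.4000
After 2 (thin lens f=22): x=7.0000 theta=9/110 (≈0.0818)
After 3 (propagate distance d=13): x=887/110 (≈8.0636) theta=9/110 (≈0.0818)
Rounded to 4 decimal places: x = 8.0636, theta = 0.0818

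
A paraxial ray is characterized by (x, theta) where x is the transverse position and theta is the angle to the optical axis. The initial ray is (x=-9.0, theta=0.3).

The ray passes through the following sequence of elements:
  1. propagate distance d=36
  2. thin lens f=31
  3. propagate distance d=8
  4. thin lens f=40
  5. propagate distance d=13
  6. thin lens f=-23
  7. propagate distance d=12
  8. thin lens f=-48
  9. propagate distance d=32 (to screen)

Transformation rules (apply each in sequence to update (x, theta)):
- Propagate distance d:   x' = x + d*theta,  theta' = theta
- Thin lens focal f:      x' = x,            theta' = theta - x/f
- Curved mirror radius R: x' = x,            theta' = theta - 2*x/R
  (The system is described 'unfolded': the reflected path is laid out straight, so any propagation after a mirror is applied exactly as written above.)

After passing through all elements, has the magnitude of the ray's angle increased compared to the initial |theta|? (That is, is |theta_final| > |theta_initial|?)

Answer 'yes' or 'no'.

Answer: yes

Derivation:
Initial: x=-9.0000 theta=0.3000
After 1 (propagate distance d=36): x=1.8000 theta=0.3000
After 2 (thin lens f=31): x=1.8000 theta=15/62 (≈0.2419)
After 3 (propagate distance d=8): x=579/155 (≈3.7355) theta=15/62 (≈0.2419)
After 4 (thin lens f=40): x=579/155 (≈3.7355) theta=921/6200 (≈0.1485)
After 5 (propagate distance d=13): x=35133/6200 (≈5.6666) theta=921/6200 (≈0.1485)
After 6 (thin lens f=-23): x=35133/6200 (≈5.6666) theta=14079/35650 (≈0.3949)
After 7 (propagate distance d=12): x=1483851/142600 (≈10.4057) theta=14079/35650 (≈0.3949)
After 8 (thin lens f=-48): x=1483851/142600 (≈10.4057) theta=1395673/2281600 (≈0.6117)
After 9 (propagate distance d=32 (to screen)): x=4275197/142600 (≈29.9803) theta=1395673/2281600 (≈0.6117)
|theta_initial|=0.3000 |theta_final|=1395673/2281600 (≈0.6117) -> increased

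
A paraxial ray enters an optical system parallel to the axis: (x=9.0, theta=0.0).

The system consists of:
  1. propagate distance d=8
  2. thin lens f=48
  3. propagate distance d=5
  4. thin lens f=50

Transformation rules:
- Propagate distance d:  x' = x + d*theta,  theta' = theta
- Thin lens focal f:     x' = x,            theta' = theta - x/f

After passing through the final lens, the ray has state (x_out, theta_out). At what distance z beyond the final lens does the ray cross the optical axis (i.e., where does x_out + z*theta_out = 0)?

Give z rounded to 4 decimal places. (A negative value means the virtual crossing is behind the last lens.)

Answer: 23.1183

Derivation:
Initial: x=9.0000 theta=0.0000
After 1 (propagate distance d=8): x=9.0000 theta=0.0000
After 2 (thin lens f=48): x=9.0000 theta=-0.1875
After 3 (propagate distance d=5): x=8.0625 theta=-0.1875
After 4 (thin lens f=50): x=8.0625 theta=-279/800 (≈-0.3488)
z_focus = -x_out/theta_out = -(8.0625)/(-279/800) = 2150/93 ≈ 23.1183
Rounded to 4 decimal places: z = 23.1183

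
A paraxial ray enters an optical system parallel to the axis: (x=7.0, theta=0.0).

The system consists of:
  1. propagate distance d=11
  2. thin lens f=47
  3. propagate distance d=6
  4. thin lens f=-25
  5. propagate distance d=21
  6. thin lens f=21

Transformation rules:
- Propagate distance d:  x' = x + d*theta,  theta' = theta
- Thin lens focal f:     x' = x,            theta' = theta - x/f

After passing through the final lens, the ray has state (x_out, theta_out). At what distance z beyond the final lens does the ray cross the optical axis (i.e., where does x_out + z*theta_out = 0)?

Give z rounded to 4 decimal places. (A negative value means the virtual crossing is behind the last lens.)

Answer: 27.8839

Derivation:
Initial: x=7.0000 theta=0.0000
After 1 (propagate distance d=11): x=7.0000 theta=0.0000
After 2 (thin lens f=47): x=7.0000 theta=-7/47 (≈-0.1489)
After 3 (propagate distance d=6): x=287/47 (≈6.1064) theta=-7/47 (≈-0.1489)
After 4 (thin lens f=-25): x=287/47 (≈6.1064) theta=112/1175 (≈0.0953)
After 5 (propagate distance d=21): x=9527/1175 (≈8.1081) theta=112/1175 (≈0.0953)
After 6 (thin lens f=21): x=9527/1175 (≈8.1081) theta=-41/141 (≈-0.2908)
z_focus = -x_out/theta_out = -(9527/1175)/(-41/141) = 28581/1025 ≈ 27.8839
Rounded to 4 decimal places: z = 27.8839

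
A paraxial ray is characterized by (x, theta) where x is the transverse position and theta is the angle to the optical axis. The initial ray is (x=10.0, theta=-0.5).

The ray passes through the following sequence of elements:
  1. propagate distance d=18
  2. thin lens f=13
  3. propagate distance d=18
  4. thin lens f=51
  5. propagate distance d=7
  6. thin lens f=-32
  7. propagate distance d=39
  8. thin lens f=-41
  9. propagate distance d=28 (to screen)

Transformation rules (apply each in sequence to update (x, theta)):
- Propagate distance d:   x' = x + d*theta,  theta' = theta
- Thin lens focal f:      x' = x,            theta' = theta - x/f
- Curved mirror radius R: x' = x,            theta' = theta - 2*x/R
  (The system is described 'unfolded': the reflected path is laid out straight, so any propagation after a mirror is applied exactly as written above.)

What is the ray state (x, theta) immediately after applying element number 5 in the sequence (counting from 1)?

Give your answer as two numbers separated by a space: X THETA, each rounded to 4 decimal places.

Initial: x=10.0000 theta=-0.5000
After 1 (propagate distance d=18): x=1.0000 theta=-0.5000
After 2 (thin lens f=13): x=1.0000 theta=-15/26 (≈-0.5769)
After 3 (propagate distance d=18): x=-122/13 (≈-9.3846) theta=-15/26 (≈-0.5769)
After 4 (thin lens f=51): x=-122/13 (≈-9.3846) theta=-521/1326 (≈-0.3929)
After 5 (propagate distance d=7): x=-16091/1326 (≈-12.1350) theta=-521/1326 (≈-0.3929)
Rounded to 4 decimal places: x = -12.1350, theta = -0.3929

Answer: -12.1350 -0.3929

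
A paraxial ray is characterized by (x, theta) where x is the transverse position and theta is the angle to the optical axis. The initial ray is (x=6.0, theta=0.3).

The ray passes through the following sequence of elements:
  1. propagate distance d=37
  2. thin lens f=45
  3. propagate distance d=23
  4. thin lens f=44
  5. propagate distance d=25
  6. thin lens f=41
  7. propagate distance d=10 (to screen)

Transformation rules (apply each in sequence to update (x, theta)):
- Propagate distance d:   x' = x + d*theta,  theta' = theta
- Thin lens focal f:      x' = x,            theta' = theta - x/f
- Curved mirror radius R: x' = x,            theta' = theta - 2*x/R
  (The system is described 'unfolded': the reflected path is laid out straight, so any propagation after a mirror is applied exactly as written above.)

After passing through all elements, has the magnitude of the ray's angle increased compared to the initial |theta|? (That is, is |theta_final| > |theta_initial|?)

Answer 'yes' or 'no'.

Initial: x=6.0000 theta=0.3000
After 1 (propagate distance d=37): x=17.1000 theta=0.3000
After 2 (thin lens f=45): x=17.1000 theta=-0.0800
After 3 (propagate distance d=23): x=15.2600 theta=-0.0800
After 4 (thin lens f=44): x=15.2600 theta=-939/2200 (≈-0.4268)
After 5 (propagate distance d=25): x=10097/2200 (≈4.5895) theta=-939/2200 (≈-0.4268)
After 6 (thin lens f=41): x=10097/2200 (≈4.5895) theta=-12149/22550 (≈-0.5388)
After 7 (propagate distance d=10 (to screen)): x=-71983/90200 (≈-0.7980) theta=-12149/22550 (≈-0.5388)
|theta_initial|=0.3000 |theta_final|=12149/22550 (≈0.5388) -> increased

Answer: yes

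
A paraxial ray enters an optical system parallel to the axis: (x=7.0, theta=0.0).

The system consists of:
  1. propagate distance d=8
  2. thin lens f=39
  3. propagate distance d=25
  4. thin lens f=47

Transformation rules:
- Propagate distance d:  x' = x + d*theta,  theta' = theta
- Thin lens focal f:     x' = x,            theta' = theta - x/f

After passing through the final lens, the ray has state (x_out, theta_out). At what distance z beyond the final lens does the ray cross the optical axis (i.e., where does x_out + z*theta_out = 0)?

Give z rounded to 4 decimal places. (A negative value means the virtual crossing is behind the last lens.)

Answer: 10.7869

Derivation:
Initial: x=7.0000 theta=0.0000
After 1 (propagate distance d=8): x=7.0000 theta=0.0000
After 2 (thin lens f=39): x=7.0000 theta=-7/39 (≈-0.1795)
After 3 (propagate distance d=25): x=98/39 (≈2.5128) theta=-7/39 (≈-0.1795)
After 4 (thin lens f=47): x=98/39 (≈2.5128) theta=-427/1833 (≈-0.2330)
z_focus = -x_out/theta_out = -(98/39)/(-427/1833) = 658/61 ≈ 10.7869
Rounded to 4 decimal places: z = 10.7869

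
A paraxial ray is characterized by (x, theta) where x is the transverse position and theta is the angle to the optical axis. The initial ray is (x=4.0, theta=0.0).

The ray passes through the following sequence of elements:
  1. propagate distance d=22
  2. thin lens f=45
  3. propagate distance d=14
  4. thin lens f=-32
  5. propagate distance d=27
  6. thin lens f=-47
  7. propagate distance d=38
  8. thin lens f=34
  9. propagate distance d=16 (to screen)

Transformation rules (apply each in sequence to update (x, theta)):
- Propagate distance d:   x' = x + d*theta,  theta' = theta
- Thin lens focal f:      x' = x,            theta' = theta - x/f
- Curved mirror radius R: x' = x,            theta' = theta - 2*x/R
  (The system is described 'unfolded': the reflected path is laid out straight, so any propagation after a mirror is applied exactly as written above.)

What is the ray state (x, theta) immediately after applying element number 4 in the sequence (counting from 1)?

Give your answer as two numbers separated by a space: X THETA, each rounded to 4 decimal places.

Answer: 2.7556 -0.0028

Derivation:
Initial: x=4.0000 theta=0.0000
After 1 (propagate distance d=22): x=4.0000 theta=0.0000
After 2 (thin lens f=45): x=4.0000 theta=-4/45 (≈-0.0889)
After 3 (propagate distance d=14): x=124/45 (≈2.7556) theta=-4/45 (≈-0.0889)
After 4 (thin lens f=-32): x=124/45 (≈2.7556) theta=-1/360 (≈-0.0028)
Rounded to 4 decimal places: x = 2.7556, theta = -0.0028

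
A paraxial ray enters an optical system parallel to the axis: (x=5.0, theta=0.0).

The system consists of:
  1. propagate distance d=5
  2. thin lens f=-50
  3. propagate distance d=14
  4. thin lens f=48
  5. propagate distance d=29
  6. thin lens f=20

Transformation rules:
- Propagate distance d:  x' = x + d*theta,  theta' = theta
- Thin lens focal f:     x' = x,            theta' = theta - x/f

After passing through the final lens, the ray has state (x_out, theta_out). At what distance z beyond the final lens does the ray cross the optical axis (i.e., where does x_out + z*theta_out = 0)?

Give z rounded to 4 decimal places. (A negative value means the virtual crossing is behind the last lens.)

Initial: x=5.0000 theta=0.0000
After 1 (propagate distance d=5): x=5.0000 theta=0.0000
After 2 (thin lens f=-50): x=5.0000 theta=0.1000
After 3 (propagate distance d=14): x=6.4000 theta=0.1000
After 4 (thin lens f=48): x=6.4000 theta=-1/30 (≈-0.0333)
After 5 (propagate distance d=29): x=163/30 (≈5.4333) theta=-1/30 (≈-0.0333)
After 6 (thin lens f=20): x=163/30 (≈5.4333) theta=-0.3050
z_focus = -x_out/theta_out = -(163/30)/(-0.3050) = 3260/183 ≈ 17.8142
Rounded to 4 decimal places: z = 17.8142

Answer: 17.8142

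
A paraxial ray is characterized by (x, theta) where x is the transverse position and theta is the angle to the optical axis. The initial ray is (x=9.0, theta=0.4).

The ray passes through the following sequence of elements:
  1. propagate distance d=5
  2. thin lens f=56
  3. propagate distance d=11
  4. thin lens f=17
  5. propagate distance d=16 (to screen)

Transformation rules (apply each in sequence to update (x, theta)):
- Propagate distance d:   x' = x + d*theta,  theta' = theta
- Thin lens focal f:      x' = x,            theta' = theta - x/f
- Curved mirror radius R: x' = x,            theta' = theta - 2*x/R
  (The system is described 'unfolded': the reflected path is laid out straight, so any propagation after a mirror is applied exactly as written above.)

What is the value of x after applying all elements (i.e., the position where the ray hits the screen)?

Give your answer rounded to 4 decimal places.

Answer: 4.0359

Derivation:
Initial: x=9.0000 theta=0.4000
After 1 (propagate distance d=5): x=11.0000 theta=0.4000
After 2 (thin lens f=56): x=11.0000 theta=57/280 (≈0.2036)
After 3 (propagate distance d=11): x=3707/280 (≈13.2393) theta=57/280 (≈0.2036)
After 4 (thin lens f=17): x=3707/280 (≈13.2393) theta=-1369/2380 (≈-0.5752)
After 5 (propagate distance d=16 (to screen)): x=19211/4760 (≈4.0359) theta=-1369/2380 (≈-0.5752)
Rounded to 4 decimal places: x = 4.0359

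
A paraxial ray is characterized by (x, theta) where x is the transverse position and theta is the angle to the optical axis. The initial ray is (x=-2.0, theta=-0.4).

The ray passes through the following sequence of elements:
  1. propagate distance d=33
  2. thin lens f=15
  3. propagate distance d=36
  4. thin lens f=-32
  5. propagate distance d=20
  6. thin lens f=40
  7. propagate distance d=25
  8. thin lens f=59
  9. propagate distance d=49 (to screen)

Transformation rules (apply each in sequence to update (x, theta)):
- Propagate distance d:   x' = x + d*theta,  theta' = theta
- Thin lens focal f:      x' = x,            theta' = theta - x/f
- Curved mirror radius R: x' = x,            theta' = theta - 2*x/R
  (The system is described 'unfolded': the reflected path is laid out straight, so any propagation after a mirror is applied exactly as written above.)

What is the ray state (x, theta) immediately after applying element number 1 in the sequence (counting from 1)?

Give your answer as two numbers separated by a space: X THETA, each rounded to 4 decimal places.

Answer: -15.2000 -0.4000

Derivation:
Initial: x=-2.0000 theta=-0.4000
After 1 (propagate distance d=33): x=-15.2000 theta=-0.4000
Rounded to 4 decimal places: x = -15.2000, theta = -0.4000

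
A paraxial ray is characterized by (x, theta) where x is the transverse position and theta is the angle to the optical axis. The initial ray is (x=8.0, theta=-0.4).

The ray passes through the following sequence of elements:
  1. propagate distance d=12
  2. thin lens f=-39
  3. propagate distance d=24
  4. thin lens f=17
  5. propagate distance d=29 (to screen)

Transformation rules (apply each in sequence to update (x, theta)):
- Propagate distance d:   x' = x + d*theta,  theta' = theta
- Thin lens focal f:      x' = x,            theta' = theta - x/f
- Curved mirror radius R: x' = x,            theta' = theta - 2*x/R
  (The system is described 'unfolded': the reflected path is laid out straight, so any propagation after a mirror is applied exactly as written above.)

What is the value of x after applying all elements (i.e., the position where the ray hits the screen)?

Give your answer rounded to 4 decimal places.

Answer: -6.0929

Derivation:
Initial: x=8.0000 theta=-0.4000
After 1 (propagate distance d=12): x=3.2000 theta=-0.4000
After 2 (thin lens f=-39): x=3.2000 theta=-62/195 (≈-0.3179)
After 3 (propagate distance d=24): x=-288/65 (≈-4.4308) theta=-62/195 (≈-0.3179)
After 4 (thin lens f=17): x=-288/65 (≈-4.4308) theta=-38/663 (≈-0.0573)
After 5 (propagate distance d=29 (to screen)): x=-20198/3315 (≈-6.0929) theta=-38/663 (≈-0.0573)
Rounded to 4 decimal places: x = -6.0929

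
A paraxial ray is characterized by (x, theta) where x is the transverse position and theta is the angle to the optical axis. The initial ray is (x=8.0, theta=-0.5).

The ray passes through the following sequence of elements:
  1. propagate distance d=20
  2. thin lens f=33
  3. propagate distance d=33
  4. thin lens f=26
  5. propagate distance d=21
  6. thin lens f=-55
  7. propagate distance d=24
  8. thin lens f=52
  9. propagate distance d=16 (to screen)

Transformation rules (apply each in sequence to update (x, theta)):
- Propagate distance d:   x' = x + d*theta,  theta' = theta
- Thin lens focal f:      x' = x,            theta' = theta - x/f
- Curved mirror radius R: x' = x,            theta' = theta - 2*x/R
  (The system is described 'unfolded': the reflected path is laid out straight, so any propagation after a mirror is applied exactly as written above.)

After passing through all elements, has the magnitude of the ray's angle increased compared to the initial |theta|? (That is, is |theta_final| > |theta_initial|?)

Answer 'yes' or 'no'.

Answer: no

Derivation:
Initial: x=8.0000 theta=-0.5000
After 1 (propagate distance d=20): x=-2.0000 theta=-0.5000
After 2 (thin lens f=33): x=-2.0000 theta=-29/66 (≈-0.4394)
After 3 (propagate distance d=33): x=-16.5000 theta=-29/66 (≈-0.4394)
After 4 (thin lens f=26): x=-16.5000 theta=335/1716 (≈0.1952)
After 5 (propagate distance d=21): x=-7093/572 (≈-12.4003) theta=335/1716 (≈0.1952)
After 6 (thin lens f=-55): x=-7093/572 (≈-12.4003) theta=-1427/47190 (≈-0.0302)
After 7 (propagate distance d=24): x=-412947/31460 (≈-13.1261) theta=-1427/47190 (≈-0.0302)
After 8 (thin lens f=52): x=-412947/31460 (≈-13.1261) theta=1090433/4907760 (≈0.2222)
After 9 (propagate distance d=16 (to screen)): x=-11743201/1226940 (≈-9.5711) theta=1090433/4907760 (≈0.2222)
|theta_initial|=0.5000 |theta_final|=1090433/4907760 (≈0.2222) -> not increased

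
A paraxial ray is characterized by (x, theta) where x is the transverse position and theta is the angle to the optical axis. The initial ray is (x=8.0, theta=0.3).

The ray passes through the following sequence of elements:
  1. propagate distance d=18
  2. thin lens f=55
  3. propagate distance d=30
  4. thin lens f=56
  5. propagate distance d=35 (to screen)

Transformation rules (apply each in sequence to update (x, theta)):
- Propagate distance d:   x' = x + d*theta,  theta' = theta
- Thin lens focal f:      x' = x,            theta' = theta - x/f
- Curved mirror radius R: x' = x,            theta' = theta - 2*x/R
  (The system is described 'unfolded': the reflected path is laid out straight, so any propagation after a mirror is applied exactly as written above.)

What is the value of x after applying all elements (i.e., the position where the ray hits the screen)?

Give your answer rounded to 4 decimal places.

Initial: x=8.0000 theta=0.3000
After 1 (propagate distance d=18): x=13.4000 theta=0.3000
After 2 (thin lens f=55): x=13.4000 theta=31/550 (≈0.0564)
After 3 (propagate distance d=30): x=166/11 (≈15.0909) theta=31/550 (≈0.0564)
After 4 (thin lens f=56): x=166/11 (≈15.0909) theta=-1641/7700 (≈-0.2131)
After 5 (propagate distance d=35 (to screen)): x=1679/220 (≈7.6318) theta=-1641/7700 (≈-0.2131)
Rounded to 4 decimal places: x = 7.6318

Answer: 7.6318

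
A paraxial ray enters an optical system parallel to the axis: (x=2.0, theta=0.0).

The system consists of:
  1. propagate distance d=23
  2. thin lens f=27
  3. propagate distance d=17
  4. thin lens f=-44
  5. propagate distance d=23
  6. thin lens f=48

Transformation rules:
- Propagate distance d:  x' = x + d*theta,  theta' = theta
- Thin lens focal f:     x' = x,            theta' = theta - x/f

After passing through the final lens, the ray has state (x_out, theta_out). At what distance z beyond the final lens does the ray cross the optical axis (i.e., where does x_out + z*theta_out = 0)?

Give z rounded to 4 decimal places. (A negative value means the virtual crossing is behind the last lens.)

Initial: x=2.0000 theta=0.0000
After 1 (propagate distance d=23): x=2.0000 theta=0.0000
After 2 (thin lens f=27): x=2.0000 theta=-2/27 (≈-0.0741)
After 3 (propagate distance d=17): x=20/27 (≈0.7407) theta=-2/27 (≈-0.0741)
After 4 (thin lens f=-44): x=20/27 (≈0.7407) theta=-17/297 (≈-0.0572)
After 5 (propagate distance d=23): x=-19/33 (≈-0.5758) theta=-17/297 (≈-0.0572)
After 6 (thin lens f=48): x=-19/33 (≈-0.5758) theta=-215/4752 (≈-0.0452)
z_focus = -x_out/theta_out = -(-19/33)/(-215/4752) = -2736/215 ≈ -12.7256
Rounded to 4 decimal places: z = -12.7256

Answer: -12.7256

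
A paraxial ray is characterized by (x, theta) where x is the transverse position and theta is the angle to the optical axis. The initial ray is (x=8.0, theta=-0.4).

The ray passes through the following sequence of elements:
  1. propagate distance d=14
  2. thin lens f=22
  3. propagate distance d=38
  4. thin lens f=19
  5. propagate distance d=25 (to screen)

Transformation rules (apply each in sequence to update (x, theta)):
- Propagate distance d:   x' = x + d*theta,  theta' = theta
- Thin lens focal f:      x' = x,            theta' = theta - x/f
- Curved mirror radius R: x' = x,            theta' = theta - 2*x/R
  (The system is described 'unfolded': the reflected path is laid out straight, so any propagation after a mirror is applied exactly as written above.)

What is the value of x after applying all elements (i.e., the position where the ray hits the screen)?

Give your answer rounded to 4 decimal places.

Initial: x=8.0000 theta=-0.4000
After 1 (propagate distance d=14): x=2.4000 theta=-0.4000
After 2 (thin lens f=22): x=2.4000 theta=-28/55 (≈-0.5091)
After 3 (propagate distance d=38): x=-932/55 (≈-16.9455) theta=-28/55 (≈-0.5091)
After 4 (thin lens f=19): x=-932/55 (≈-16.9455) theta=80/209 (≈0.3828)
After 5 (propagate distance d=25 (to screen)): x=-7708/1045 (≈-7.3761) theta=80/209 (≈0.3828)
Rounded to 4 decimal places: x = -7.3761

Answer: -7.3761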